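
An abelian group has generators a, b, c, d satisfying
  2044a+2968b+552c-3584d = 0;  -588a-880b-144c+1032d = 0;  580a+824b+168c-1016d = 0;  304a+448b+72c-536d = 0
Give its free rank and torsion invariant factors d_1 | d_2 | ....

rank_ℚ(R)=4; free=4−4=0
SNF(R) diag = [4, 8, 24, 72] → torsion [4, 8, 24, 72]

Answer: M ≅ ℤ/4 ⊕ ℤ/8 ⊕ ℤ/24 ⊕ ℤ/72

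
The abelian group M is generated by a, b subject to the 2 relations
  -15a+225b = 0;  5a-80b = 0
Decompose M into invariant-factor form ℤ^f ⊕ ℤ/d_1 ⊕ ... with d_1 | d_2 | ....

Answer: M ≅ ℤ/5 ⊕ ℤ/15

Derivation:
rank_ℚ(R)=2; free=2−2=0
SNF(R) diag = [5, 15] → torsion [5, 15]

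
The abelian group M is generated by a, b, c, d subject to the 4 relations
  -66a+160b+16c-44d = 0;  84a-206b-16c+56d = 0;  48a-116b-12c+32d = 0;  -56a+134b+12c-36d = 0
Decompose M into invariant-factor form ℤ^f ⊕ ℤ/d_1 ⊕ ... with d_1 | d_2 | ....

rank_ℚ(R)=4; free=4−4=0
SNF(R) diag = [2, 2, 4, 4] → torsion [2, 2, 4, 4]

Answer: M ≅ ℤ/2 ⊕ ℤ/2 ⊕ ℤ/4 ⊕ ℤ/4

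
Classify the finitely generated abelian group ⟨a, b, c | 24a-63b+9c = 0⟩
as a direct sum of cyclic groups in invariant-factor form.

rank_ℚ(R)=1; free=3−1=2
SNF(R) diag = [3] → torsion [3]

Answer: M ≅ ℤ^2 ⊕ ℤ/3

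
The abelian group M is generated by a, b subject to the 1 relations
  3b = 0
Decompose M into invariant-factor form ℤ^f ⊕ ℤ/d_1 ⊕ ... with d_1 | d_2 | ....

Answer: M ≅ ℤ^1 ⊕ ℤ/3

Derivation:
rank_ℚ(R)=1; free=2−1=1
SNF(R) diag = [3] → torsion [3]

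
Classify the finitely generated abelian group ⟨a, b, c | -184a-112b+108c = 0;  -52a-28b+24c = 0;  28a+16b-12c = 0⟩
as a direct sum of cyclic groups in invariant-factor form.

Answer: M ≅ ℤ/4 ⊕ ℤ/12 ⊕ ℤ/36

Derivation:
rank_ℚ(R)=3; free=3−3=0
SNF(R) diag = [4, 12, 36] → torsion [4, 12, 36]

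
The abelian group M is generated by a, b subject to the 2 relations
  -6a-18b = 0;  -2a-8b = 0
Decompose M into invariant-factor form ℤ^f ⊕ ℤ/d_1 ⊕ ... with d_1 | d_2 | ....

Answer: M ≅ ℤ/2 ⊕ ℤ/6

Derivation:
rank_ℚ(R)=2; free=2−2=0
SNF(R) diag = [2, 6] → torsion [2, 6]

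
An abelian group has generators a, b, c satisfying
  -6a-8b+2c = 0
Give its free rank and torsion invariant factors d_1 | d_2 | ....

rank_ℚ(R)=1; free=3−1=2
SNF(R) diag = [2] → torsion [2]

Answer: M ≅ ℤ^2 ⊕ ℤ/2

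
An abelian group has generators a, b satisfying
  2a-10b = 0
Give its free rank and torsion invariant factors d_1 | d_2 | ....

rank_ℚ(R)=1; free=2−1=1
SNF(R) diag = [2] → torsion [2]

Answer: M ≅ ℤ^1 ⊕ ℤ/2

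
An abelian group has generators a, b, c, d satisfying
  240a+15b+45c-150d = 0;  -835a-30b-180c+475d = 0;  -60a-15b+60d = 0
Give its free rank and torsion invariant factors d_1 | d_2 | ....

rank_ℚ(R)=3; free=4−3=1
SNF(R) diag = [5, 15, 45] → torsion [5, 15, 45]

Answer: M ≅ ℤ^1 ⊕ ℤ/5 ⊕ ℤ/15 ⊕ ℤ/45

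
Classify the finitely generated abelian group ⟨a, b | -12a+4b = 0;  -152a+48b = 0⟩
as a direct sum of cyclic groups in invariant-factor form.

Answer: M ≅ ℤ/4 ⊕ ℤ/8

Derivation:
rank_ℚ(R)=2; free=2−2=0
SNF(R) diag = [4, 8] → torsion [4, 8]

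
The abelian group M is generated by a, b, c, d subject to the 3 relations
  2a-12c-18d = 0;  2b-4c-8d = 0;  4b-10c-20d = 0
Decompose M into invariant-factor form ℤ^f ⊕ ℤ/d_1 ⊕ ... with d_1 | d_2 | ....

rank_ℚ(R)=3; free=4−3=1
SNF(R) diag = [2, 2, 2] → torsion [2, 2, 2]

Answer: M ≅ ℤ^1 ⊕ ℤ/2 ⊕ ℤ/2 ⊕ ℤ/2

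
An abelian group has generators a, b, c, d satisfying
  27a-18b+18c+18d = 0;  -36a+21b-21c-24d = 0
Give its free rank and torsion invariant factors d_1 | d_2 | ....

rank_ℚ(R)=2; free=4−2=2
SNF(R) diag = [3, 9] → torsion [3, 9]

Answer: M ≅ ℤ^2 ⊕ ℤ/3 ⊕ ℤ/9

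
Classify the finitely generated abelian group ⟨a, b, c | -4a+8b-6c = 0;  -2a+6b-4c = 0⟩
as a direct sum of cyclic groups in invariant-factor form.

rank_ℚ(R)=2; free=3−2=1
SNF(R) diag = [2, 2] → torsion [2, 2]

Answer: M ≅ ℤ^1 ⊕ ℤ/2 ⊕ ℤ/2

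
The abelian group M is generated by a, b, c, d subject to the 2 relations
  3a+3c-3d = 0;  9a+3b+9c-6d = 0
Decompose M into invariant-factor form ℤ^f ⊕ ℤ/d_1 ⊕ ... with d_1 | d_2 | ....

rank_ℚ(R)=2; free=4−2=2
SNF(R) diag = [3, 3] → torsion [3, 3]

Answer: M ≅ ℤ^2 ⊕ ℤ/3 ⊕ ℤ/3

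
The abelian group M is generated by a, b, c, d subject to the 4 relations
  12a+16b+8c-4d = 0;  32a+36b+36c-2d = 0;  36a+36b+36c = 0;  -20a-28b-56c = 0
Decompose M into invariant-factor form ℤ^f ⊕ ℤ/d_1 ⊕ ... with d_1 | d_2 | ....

Answer: M ≅ ℤ/2 ⊕ ℤ/4 ⊕ ℤ/12 ⊕ ℤ/36

Derivation:
rank_ℚ(R)=4; free=4−4=0
SNF(R) diag = [2, 4, 12, 36] → torsion [2, 4, 12, 36]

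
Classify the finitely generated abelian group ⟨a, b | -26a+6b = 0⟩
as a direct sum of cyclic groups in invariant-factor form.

rank_ℚ(R)=1; free=2−1=1
SNF(R) diag = [2] → torsion [2]

Answer: M ≅ ℤ^1 ⊕ ℤ/2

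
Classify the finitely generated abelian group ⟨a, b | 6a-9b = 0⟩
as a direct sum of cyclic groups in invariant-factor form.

rank_ℚ(R)=1; free=2−1=1
SNF(R) diag = [3] → torsion [3]

Answer: M ≅ ℤ^1 ⊕ ℤ/3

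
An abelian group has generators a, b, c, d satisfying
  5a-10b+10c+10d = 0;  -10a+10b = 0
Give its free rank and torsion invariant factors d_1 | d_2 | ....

rank_ℚ(R)=2; free=4−2=2
SNF(R) diag = [5, 10] → torsion [5, 10]

Answer: M ≅ ℤ^2 ⊕ ℤ/5 ⊕ ℤ/10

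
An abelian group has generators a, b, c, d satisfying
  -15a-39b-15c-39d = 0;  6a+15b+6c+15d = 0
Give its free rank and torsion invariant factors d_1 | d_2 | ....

rank_ℚ(R)=2; free=4−2=2
SNF(R) diag = [3, 3] → torsion [3, 3]

Answer: M ≅ ℤ^2 ⊕ ℤ/3 ⊕ ℤ/3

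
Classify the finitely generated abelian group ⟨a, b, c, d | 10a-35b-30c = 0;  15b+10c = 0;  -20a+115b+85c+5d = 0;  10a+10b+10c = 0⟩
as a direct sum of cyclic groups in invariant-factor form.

Answer: M ≅ ℤ/5 ⊕ ℤ/5 ⊕ ℤ/10 ⊕ ℤ/30

Derivation:
rank_ℚ(R)=4; free=4−4=0
SNF(R) diag = [5, 5, 10, 30] → torsion [5, 5, 10, 30]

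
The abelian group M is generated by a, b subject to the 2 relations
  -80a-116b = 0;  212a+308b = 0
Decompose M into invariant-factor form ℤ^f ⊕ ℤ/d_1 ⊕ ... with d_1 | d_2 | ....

rank_ℚ(R)=2; free=2−2=0
SNF(R) diag = [4, 12] → torsion [4, 12]

Answer: M ≅ ℤ/4 ⊕ ℤ/12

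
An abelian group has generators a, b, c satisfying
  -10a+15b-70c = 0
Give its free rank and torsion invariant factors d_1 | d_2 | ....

Answer: M ≅ ℤ^2 ⊕ ℤ/5

Derivation:
rank_ℚ(R)=1; free=3−1=2
SNF(R) diag = [5] → torsion [5]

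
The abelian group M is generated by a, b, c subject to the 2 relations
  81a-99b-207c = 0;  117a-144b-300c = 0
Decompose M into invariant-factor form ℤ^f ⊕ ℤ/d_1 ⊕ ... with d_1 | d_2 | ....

rank_ℚ(R)=2; free=3−2=1
SNF(R) diag = [3, 9] → torsion [3, 9]

Answer: M ≅ ℤ^1 ⊕ ℤ/3 ⊕ ℤ/9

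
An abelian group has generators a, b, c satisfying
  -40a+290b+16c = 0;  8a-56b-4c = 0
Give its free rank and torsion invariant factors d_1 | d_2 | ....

rank_ℚ(R)=2; free=3−2=1
SNF(R) diag = [2, 4] → torsion [2, 4]

Answer: M ≅ ℤ^1 ⊕ ℤ/2 ⊕ ℤ/4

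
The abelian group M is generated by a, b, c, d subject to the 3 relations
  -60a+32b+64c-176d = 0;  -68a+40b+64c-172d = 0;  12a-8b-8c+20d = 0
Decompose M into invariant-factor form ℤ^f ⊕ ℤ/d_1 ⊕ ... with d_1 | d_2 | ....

Answer: M ≅ ℤ^1 ⊕ ℤ/4 ⊕ ℤ/4 ⊕ ℤ/8

Derivation:
rank_ℚ(R)=3; free=4−3=1
SNF(R) diag = [4, 4, 8] → torsion [4, 4, 8]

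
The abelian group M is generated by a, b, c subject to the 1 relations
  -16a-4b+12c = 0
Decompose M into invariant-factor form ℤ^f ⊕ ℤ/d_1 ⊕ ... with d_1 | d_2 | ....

rank_ℚ(R)=1; free=3−1=2
SNF(R) diag = [4] → torsion [4]

Answer: M ≅ ℤ^2 ⊕ ℤ/4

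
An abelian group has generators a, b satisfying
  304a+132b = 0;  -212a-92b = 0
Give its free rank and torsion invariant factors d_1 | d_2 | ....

rank_ℚ(R)=2; free=2−2=0
SNF(R) diag = [4, 4] → torsion [4, 4]

Answer: M ≅ ℤ/4 ⊕ ℤ/4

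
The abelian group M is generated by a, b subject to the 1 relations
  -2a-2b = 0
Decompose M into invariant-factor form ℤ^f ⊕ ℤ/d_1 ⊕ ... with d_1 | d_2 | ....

rank_ℚ(R)=1; free=2−1=1
SNF(R) diag = [2] → torsion [2]

Answer: M ≅ ℤ^1 ⊕ ℤ/2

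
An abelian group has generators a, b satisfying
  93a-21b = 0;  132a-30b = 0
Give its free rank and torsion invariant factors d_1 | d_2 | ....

Answer: M ≅ ℤ/3 ⊕ ℤ/6

Derivation:
rank_ℚ(R)=2; free=2−2=0
SNF(R) diag = [3, 6] → torsion [3, 6]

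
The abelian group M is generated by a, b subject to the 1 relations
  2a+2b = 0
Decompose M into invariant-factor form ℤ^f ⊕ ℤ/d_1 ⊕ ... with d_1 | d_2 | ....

rank_ℚ(R)=1; free=2−1=1
SNF(R) diag = [2] → torsion [2]

Answer: M ≅ ℤ^1 ⊕ ℤ/2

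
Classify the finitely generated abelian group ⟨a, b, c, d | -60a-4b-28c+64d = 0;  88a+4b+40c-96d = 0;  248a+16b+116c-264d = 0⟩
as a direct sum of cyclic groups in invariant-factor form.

Answer: M ≅ ℤ^1 ⊕ ℤ/4 ⊕ ℤ/4 ⊕ ℤ/4

Derivation:
rank_ℚ(R)=3; free=4−3=1
SNF(R) diag = [4, 4, 4] → torsion [4, 4, 4]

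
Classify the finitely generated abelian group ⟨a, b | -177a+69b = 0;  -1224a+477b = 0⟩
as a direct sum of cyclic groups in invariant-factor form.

rank_ℚ(R)=2; free=2−2=0
SNF(R) diag = [3, 9] → torsion [3, 9]

Answer: M ≅ ℤ/3 ⊕ ℤ/9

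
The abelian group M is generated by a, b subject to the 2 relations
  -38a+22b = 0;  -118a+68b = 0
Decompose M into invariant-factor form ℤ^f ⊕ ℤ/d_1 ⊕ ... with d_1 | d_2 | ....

Answer: M ≅ ℤ/2 ⊕ ℤ/6

Derivation:
rank_ℚ(R)=2; free=2−2=0
SNF(R) diag = [2, 6] → torsion [2, 6]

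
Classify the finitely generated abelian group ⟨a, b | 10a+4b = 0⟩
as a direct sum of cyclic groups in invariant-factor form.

Answer: M ≅ ℤ^1 ⊕ ℤ/2

Derivation:
rank_ℚ(R)=1; free=2−1=1
SNF(R) diag = [2] → torsion [2]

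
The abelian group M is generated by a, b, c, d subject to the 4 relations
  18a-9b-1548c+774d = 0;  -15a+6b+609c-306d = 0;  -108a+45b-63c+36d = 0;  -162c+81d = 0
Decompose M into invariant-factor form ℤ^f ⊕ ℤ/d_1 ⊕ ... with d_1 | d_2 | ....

Answer: M ≅ ℤ/3 ⊕ ℤ/9 ⊕ ℤ/27 ⊕ ℤ/81

Derivation:
rank_ℚ(R)=4; free=4−4=0
SNF(R) diag = [3, 9, 27, 81] → torsion [3, 9, 27, 81]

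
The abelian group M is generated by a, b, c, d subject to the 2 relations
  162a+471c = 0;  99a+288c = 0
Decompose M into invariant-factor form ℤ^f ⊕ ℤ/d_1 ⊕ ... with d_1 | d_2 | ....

rank_ℚ(R)=2; free=4−2=2
SNF(R) diag = [3, 9] → torsion [3, 9]

Answer: M ≅ ℤ^2 ⊕ ℤ/3 ⊕ ℤ/9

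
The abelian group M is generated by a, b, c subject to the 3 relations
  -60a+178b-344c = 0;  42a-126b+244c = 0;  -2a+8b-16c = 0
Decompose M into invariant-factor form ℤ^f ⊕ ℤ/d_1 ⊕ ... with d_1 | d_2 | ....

rank_ℚ(R)=3; free=3−3=0
SNF(R) diag = [2, 2, 4] → torsion [2, 2, 4]

Answer: M ≅ ℤ/2 ⊕ ℤ/2 ⊕ ℤ/4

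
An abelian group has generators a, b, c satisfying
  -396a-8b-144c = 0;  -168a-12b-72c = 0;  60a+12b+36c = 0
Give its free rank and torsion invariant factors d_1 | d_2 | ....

rank_ℚ(R)=3; free=3−3=0
SNF(R) diag = [4, 12, 36] → torsion [4, 12, 36]

Answer: M ≅ ℤ/4 ⊕ ℤ/12 ⊕ ℤ/36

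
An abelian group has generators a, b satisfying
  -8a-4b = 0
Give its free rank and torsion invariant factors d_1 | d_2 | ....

Answer: M ≅ ℤ^1 ⊕ ℤ/4

Derivation:
rank_ℚ(R)=1; free=2−1=1
SNF(R) diag = [4] → torsion [4]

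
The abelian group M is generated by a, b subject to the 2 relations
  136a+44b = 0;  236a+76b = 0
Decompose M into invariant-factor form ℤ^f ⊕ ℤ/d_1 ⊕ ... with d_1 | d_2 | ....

rank_ℚ(R)=2; free=2−2=0
SNF(R) diag = [4, 12] → torsion [4, 12]

Answer: M ≅ ℤ/4 ⊕ ℤ/12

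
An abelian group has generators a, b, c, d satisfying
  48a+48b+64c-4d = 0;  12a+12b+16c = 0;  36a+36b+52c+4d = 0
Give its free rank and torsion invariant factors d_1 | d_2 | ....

Answer: M ≅ ℤ^1 ⊕ ℤ/4 ⊕ ℤ/4 ⊕ ℤ/12

Derivation:
rank_ℚ(R)=3; free=4−3=1
SNF(R) diag = [4, 4, 12] → torsion [4, 4, 12]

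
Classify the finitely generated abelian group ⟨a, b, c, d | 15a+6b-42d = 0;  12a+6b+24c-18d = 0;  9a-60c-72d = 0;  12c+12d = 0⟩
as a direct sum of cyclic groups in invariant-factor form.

rank_ℚ(R)=4; free=4−4=0
SNF(R) diag = [3, 6, 12, 12] → torsion [3, 6, 12, 12]

Answer: M ≅ ℤ/3 ⊕ ℤ/6 ⊕ ℤ/12 ⊕ ℤ/12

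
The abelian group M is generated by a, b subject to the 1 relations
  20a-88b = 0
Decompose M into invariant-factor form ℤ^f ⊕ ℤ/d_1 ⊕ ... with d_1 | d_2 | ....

rank_ℚ(R)=1; free=2−1=1
SNF(R) diag = [4] → torsion [4]

Answer: M ≅ ℤ^1 ⊕ ℤ/4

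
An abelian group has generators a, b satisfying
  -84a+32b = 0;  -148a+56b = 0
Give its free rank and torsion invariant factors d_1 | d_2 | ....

Answer: M ≅ ℤ/4 ⊕ ℤ/8

Derivation:
rank_ℚ(R)=2; free=2−2=0
SNF(R) diag = [4, 8] → torsion [4, 8]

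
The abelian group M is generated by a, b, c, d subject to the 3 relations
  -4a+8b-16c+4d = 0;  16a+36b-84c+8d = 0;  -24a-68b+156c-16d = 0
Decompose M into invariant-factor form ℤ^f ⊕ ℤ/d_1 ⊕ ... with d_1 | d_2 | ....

rank_ℚ(R)=3; free=4−3=1
SNF(R) diag = [4, 4, 8] → torsion [4, 4, 8]

Answer: M ≅ ℤ^1 ⊕ ℤ/4 ⊕ ℤ/4 ⊕ ℤ/8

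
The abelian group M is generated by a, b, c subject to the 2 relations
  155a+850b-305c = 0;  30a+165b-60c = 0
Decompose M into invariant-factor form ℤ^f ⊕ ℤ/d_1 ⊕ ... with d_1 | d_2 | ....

Answer: M ≅ ℤ^1 ⊕ ℤ/5 ⊕ ℤ/15

Derivation:
rank_ℚ(R)=2; free=3−2=1
SNF(R) diag = [5, 15] → torsion [5, 15]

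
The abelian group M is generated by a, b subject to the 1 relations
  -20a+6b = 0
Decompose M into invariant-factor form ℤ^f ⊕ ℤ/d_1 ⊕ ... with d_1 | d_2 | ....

Answer: M ≅ ℤ^1 ⊕ ℤ/2

Derivation:
rank_ℚ(R)=1; free=2−1=1
SNF(R) diag = [2] → torsion [2]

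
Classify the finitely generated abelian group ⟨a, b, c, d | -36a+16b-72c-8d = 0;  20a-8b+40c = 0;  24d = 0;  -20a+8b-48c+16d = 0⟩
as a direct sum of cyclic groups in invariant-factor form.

Answer: M ≅ ℤ/4 ⊕ ℤ/8 ⊕ ℤ/8 ⊕ ℤ/24

Derivation:
rank_ℚ(R)=4; free=4−4=0
SNF(R) diag = [4, 8, 8, 24] → torsion [4, 8, 8, 24]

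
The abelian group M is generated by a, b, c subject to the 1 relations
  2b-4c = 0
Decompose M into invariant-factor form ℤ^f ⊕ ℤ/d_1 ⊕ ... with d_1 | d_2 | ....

rank_ℚ(R)=1; free=3−1=2
SNF(R) diag = [2] → torsion [2]

Answer: M ≅ ℤ^2 ⊕ ℤ/2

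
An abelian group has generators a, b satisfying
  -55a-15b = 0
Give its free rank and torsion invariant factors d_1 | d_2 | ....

rank_ℚ(R)=1; free=2−1=1
SNF(R) diag = [5] → torsion [5]

Answer: M ≅ ℤ^1 ⊕ ℤ/5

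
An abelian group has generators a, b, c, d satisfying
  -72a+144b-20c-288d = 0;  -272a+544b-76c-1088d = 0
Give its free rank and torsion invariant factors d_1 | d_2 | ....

Answer: M ≅ ℤ^2 ⊕ ℤ/4 ⊕ ℤ/8

Derivation:
rank_ℚ(R)=2; free=4−2=2
SNF(R) diag = [4, 8] → torsion [4, 8]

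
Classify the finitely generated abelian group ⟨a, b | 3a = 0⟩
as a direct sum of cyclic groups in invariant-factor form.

rank_ℚ(R)=1; free=2−1=1
SNF(R) diag = [3] → torsion [3]

Answer: M ≅ ℤ^1 ⊕ ℤ/3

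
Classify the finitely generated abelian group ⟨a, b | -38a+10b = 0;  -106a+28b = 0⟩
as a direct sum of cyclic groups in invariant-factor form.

Answer: M ≅ ℤ/2 ⊕ ℤ/2

Derivation:
rank_ℚ(R)=2; free=2−2=0
SNF(R) diag = [2, 2] → torsion [2, 2]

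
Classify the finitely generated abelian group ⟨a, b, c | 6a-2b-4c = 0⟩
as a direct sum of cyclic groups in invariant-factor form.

rank_ℚ(R)=1; free=3−1=2
SNF(R) diag = [2] → torsion [2]

Answer: M ≅ ℤ^2 ⊕ ℤ/2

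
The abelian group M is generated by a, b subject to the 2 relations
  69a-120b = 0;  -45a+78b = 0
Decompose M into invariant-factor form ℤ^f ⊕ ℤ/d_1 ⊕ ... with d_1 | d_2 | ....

rank_ℚ(R)=2; free=2−2=0
SNF(R) diag = [3, 6] → torsion [3, 6]

Answer: M ≅ ℤ/3 ⊕ ℤ/6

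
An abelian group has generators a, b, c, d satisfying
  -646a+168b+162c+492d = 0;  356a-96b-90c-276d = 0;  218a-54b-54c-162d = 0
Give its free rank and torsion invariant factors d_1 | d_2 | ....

Answer: M ≅ ℤ^1 ⊕ ℤ/2 ⊕ ℤ/6 ⊕ ℤ/18

Derivation:
rank_ℚ(R)=3; free=4−3=1
SNF(R) diag = [2, 6, 18] → torsion [2, 6, 18]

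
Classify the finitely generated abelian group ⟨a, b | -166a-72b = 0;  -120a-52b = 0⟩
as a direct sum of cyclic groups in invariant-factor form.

Answer: M ≅ ℤ/2 ⊕ ℤ/4

Derivation:
rank_ℚ(R)=2; free=2−2=0
SNF(R) diag = [2, 4] → torsion [2, 4]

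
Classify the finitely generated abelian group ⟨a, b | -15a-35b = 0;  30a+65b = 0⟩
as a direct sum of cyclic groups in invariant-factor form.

Answer: M ≅ ℤ/5 ⊕ ℤ/15

Derivation:
rank_ℚ(R)=2; free=2−2=0
SNF(R) diag = [5, 15] → torsion [5, 15]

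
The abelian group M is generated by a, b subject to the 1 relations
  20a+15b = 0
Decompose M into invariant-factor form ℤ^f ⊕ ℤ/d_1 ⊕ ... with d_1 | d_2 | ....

Answer: M ≅ ℤ^1 ⊕ ℤ/5

Derivation:
rank_ℚ(R)=1; free=2−1=1
SNF(R) diag = [5] → torsion [5]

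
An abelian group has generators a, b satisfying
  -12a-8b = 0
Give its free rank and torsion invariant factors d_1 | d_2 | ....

rank_ℚ(R)=1; free=2−1=1
SNF(R) diag = [4] → torsion [4]

Answer: M ≅ ℤ^1 ⊕ ℤ/4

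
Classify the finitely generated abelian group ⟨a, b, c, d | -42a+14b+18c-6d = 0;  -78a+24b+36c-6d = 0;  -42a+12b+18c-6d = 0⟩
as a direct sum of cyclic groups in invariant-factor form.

rank_ℚ(R)=3; free=4−3=1
SNF(R) diag = [2, 6, 18] → torsion [2, 6, 18]

Answer: M ≅ ℤ^1 ⊕ ℤ/2 ⊕ ℤ/6 ⊕ ℤ/18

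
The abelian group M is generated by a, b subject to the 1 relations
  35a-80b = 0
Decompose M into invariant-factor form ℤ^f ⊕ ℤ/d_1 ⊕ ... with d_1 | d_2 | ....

rank_ℚ(R)=1; free=2−1=1
SNF(R) diag = [5] → torsion [5]

Answer: M ≅ ℤ^1 ⊕ ℤ/5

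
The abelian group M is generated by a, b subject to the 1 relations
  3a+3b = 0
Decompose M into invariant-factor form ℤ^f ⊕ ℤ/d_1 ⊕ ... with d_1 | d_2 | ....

Answer: M ≅ ℤ^1 ⊕ ℤ/3

Derivation:
rank_ℚ(R)=1; free=2−1=1
SNF(R) diag = [3] → torsion [3]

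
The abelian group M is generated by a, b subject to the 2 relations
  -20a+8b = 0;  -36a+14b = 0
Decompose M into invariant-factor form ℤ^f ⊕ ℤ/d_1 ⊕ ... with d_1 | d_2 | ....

Answer: M ≅ ℤ/2 ⊕ ℤ/4

Derivation:
rank_ℚ(R)=2; free=2−2=0
SNF(R) diag = [2, 4] → torsion [2, 4]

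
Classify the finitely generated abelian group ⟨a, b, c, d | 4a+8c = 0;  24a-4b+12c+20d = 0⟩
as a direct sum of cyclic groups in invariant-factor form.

rank_ℚ(R)=2; free=4−2=2
SNF(R) diag = [4, 4] → torsion [4, 4]

Answer: M ≅ ℤ^2 ⊕ ℤ/4 ⊕ ℤ/4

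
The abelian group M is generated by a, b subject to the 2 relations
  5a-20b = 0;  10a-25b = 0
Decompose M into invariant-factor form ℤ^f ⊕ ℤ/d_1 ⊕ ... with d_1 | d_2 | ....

rank_ℚ(R)=2; free=2−2=0
SNF(R) diag = [5, 15] → torsion [5, 15]

Answer: M ≅ ℤ/5 ⊕ ℤ/15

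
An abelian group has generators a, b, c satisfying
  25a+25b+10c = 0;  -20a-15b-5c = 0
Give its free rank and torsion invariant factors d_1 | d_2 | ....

rank_ℚ(R)=2; free=3−2=1
SNF(R) diag = [5, 5] → torsion [5, 5]

Answer: M ≅ ℤ^1 ⊕ ℤ/5 ⊕ ℤ/5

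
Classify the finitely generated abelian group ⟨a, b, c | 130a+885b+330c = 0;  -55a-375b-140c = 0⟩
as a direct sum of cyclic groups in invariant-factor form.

Answer: M ≅ ℤ^1 ⊕ ℤ/5 ⊕ ℤ/5

Derivation:
rank_ℚ(R)=2; free=3−2=1
SNF(R) diag = [5, 5] → torsion [5, 5]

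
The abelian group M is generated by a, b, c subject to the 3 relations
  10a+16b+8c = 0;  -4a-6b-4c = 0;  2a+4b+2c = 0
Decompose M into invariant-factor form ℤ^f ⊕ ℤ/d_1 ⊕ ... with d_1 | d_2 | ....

Answer: M ≅ ℤ/2 ⊕ ℤ/2 ⊕ ℤ/2

Derivation:
rank_ℚ(R)=3; free=3−3=0
SNF(R) diag = [2, 2, 2] → torsion [2, 2, 2]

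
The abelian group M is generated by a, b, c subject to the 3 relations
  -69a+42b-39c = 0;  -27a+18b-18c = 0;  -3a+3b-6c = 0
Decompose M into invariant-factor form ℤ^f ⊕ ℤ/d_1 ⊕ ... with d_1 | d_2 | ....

Answer: M ≅ ℤ/3 ⊕ ℤ/9 ⊕ ℤ/9

Derivation:
rank_ℚ(R)=3; free=3−3=0
SNF(R) diag = [3, 9, 9] → torsion [3, 9, 9]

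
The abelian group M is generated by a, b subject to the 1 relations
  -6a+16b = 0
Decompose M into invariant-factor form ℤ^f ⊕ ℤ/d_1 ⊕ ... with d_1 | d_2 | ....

rank_ℚ(R)=1; free=2−1=1
SNF(R) diag = [2] → torsion [2]

Answer: M ≅ ℤ^1 ⊕ ℤ/2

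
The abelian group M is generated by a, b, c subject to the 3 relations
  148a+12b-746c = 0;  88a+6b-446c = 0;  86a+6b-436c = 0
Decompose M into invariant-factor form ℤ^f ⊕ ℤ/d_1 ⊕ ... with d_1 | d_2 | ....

rank_ℚ(R)=3; free=3−3=0
SNF(R) diag = [2, 6, 6] → torsion [2, 6, 6]

Answer: M ≅ ℤ/2 ⊕ ℤ/6 ⊕ ℤ/6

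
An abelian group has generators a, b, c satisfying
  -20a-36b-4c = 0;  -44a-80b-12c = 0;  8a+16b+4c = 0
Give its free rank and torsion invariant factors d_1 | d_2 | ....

Answer: M ≅ ℤ/4 ⊕ ℤ/4 ⊕ ℤ/4

Derivation:
rank_ℚ(R)=3; free=3−3=0
SNF(R) diag = [4, 4, 4] → torsion [4, 4, 4]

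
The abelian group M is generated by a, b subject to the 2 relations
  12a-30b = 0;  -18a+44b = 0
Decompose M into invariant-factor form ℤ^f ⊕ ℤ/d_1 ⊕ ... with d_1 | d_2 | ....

Answer: M ≅ ℤ/2 ⊕ ℤ/6

Derivation:
rank_ℚ(R)=2; free=2−2=0
SNF(R) diag = [2, 6] → torsion [2, 6]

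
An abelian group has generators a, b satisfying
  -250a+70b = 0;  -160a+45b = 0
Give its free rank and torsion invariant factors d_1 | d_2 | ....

Answer: M ≅ ℤ/5 ⊕ ℤ/10

Derivation:
rank_ℚ(R)=2; free=2−2=0
SNF(R) diag = [5, 10] → torsion [5, 10]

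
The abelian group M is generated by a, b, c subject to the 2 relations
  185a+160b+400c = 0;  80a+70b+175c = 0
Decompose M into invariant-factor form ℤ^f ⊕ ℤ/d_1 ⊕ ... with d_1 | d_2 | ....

rank_ℚ(R)=2; free=3−2=1
SNF(R) diag = [5, 15] → torsion [5, 15]

Answer: M ≅ ℤ^1 ⊕ ℤ/5 ⊕ ℤ/15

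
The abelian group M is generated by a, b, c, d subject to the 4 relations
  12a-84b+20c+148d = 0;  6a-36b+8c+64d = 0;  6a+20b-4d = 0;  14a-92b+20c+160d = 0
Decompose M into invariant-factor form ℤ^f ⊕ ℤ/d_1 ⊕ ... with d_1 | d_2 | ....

Answer: M ≅ ℤ/2 ⊕ ℤ/4 ⊕ ℤ/4 ⊕ ℤ/12

Derivation:
rank_ℚ(R)=4; free=4−4=0
SNF(R) diag = [2, 4, 4, 12] → torsion [2, 4, 4, 12]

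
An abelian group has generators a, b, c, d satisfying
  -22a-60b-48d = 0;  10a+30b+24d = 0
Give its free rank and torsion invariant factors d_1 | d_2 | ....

Answer: M ≅ ℤ^2 ⊕ ℤ/2 ⊕ ℤ/6

Derivation:
rank_ℚ(R)=2; free=4−2=2
SNF(R) diag = [2, 6] → torsion [2, 6]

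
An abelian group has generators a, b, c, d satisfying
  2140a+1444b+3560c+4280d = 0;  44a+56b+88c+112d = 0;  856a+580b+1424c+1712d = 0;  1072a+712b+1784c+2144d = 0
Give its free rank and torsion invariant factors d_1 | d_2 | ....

Answer: M ≅ ℤ/4 ⊕ ℤ/12 ⊕ ℤ/24 ⊕ ℤ/72

Derivation:
rank_ℚ(R)=4; free=4−4=0
SNF(R) diag = [4, 12, 24, 72] → torsion [4, 12, 24, 72]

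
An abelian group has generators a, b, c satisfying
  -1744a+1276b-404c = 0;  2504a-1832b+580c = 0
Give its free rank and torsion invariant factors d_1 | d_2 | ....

Answer: M ≅ ℤ^1 ⊕ ℤ/4 ⊕ ℤ/12

Derivation:
rank_ℚ(R)=2; free=3−2=1
SNF(R) diag = [4, 12] → torsion [4, 12]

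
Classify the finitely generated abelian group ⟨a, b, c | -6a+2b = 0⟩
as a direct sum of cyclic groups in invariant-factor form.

Answer: M ≅ ℤ^2 ⊕ ℤ/2

Derivation:
rank_ℚ(R)=1; free=3−1=2
SNF(R) diag = [2] → torsion [2]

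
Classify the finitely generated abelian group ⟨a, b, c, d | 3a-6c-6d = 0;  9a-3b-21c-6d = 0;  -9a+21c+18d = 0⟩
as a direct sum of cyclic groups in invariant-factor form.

Answer: M ≅ ℤ^1 ⊕ ℤ/3 ⊕ ℤ/3 ⊕ ℤ/3

Derivation:
rank_ℚ(R)=3; free=4−3=1
SNF(R) diag = [3, 3, 3] → torsion [3, 3, 3]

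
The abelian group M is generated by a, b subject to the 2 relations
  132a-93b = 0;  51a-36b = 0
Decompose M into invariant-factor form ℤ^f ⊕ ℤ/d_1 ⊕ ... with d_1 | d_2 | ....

Answer: M ≅ ℤ/3 ⊕ ℤ/3

Derivation:
rank_ℚ(R)=2; free=2−2=0
SNF(R) diag = [3, 3] → torsion [3, 3]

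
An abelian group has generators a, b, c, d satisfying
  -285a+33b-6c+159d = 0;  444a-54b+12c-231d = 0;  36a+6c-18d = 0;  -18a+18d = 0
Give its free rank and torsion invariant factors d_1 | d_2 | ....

Answer: M ≅ ℤ/3 ⊕ ℤ/3 ⊕ ℤ/6 ⊕ ℤ/18

Derivation:
rank_ℚ(R)=4; free=4−4=0
SNF(R) diag = [3, 3, 6, 18] → torsion [3, 3, 6, 18]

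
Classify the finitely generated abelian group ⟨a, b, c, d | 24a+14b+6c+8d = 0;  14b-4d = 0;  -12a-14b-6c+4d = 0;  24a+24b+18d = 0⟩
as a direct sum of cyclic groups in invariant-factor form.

Answer: M ≅ ℤ/2 ⊕ ℤ/6 ⊕ ℤ/6 ⊕ ℤ/12

Derivation:
rank_ℚ(R)=4; free=4−4=0
SNF(R) diag = [2, 6, 6, 12] → torsion [2, 6, 6, 12]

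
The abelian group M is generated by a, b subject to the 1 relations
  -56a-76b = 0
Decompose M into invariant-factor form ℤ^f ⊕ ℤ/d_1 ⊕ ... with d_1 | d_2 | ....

rank_ℚ(R)=1; free=2−1=1
SNF(R) diag = [4] → torsion [4]

Answer: M ≅ ℤ^1 ⊕ ℤ/4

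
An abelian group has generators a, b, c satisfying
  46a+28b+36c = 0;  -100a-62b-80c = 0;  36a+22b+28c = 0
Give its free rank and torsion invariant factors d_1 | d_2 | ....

Answer: M ≅ ℤ/2 ⊕ ℤ/2 ⊕ ℤ/4

Derivation:
rank_ℚ(R)=3; free=3−3=0
SNF(R) diag = [2, 2, 4] → torsion [2, 2, 4]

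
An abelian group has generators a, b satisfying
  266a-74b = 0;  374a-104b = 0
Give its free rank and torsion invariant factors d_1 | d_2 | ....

Answer: M ≅ ℤ/2 ⊕ ℤ/6

Derivation:
rank_ℚ(R)=2; free=2−2=0
SNF(R) diag = [2, 6] → torsion [2, 6]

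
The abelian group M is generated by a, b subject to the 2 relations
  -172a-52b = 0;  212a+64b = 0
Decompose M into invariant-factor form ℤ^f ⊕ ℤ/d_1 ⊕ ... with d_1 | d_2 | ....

Answer: M ≅ ℤ/4 ⊕ ℤ/4

Derivation:
rank_ℚ(R)=2; free=2−2=0
SNF(R) diag = [4, 4] → torsion [4, 4]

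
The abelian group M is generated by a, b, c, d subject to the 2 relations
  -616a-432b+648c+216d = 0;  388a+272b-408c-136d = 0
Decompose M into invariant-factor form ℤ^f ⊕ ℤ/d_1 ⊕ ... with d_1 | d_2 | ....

Answer: M ≅ ℤ^2 ⊕ ℤ/4 ⊕ ℤ/8

Derivation:
rank_ℚ(R)=2; free=4−2=2
SNF(R) diag = [4, 8] → torsion [4, 8]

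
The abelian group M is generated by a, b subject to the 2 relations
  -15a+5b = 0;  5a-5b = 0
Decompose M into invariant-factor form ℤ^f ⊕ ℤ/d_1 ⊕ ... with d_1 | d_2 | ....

rank_ℚ(R)=2; free=2−2=0
SNF(R) diag = [5, 10] → torsion [5, 10]

Answer: M ≅ ℤ/5 ⊕ ℤ/10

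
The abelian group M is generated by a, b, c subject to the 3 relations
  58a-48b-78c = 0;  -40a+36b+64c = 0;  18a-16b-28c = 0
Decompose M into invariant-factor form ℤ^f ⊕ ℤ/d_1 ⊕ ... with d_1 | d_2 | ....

Answer: M ≅ ℤ/2 ⊕ ℤ/2 ⊕ ℤ/4

Derivation:
rank_ℚ(R)=3; free=3−3=0
SNF(R) diag = [2, 2, 4] → torsion [2, 2, 4]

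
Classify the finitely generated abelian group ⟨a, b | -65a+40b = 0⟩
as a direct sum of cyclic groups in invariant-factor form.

Answer: M ≅ ℤ^1 ⊕ ℤ/5

Derivation:
rank_ℚ(R)=1; free=2−1=1
SNF(R) diag = [5] → torsion [5]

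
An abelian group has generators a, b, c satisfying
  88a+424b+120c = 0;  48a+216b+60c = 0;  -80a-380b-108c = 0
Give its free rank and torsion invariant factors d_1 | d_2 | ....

rank_ℚ(R)=3; free=3−3=0
SNF(R) diag = [4, 12, 24] → torsion [4, 12, 24]

Answer: M ≅ ℤ/4 ⊕ ℤ/12 ⊕ ℤ/24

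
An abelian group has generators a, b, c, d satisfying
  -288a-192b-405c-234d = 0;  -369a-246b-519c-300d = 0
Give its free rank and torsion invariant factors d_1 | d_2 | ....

rank_ℚ(R)=2; free=4−2=2
SNF(R) diag = [3, 3] → torsion [3, 3]

Answer: M ≅ ℤ^2 ⊕ ℤ/3 ⊕ ℤ/3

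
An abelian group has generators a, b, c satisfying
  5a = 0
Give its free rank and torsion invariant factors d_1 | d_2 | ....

Answer: M ≅ ℤ^2 ⊕ ℤ/5

Derivation:
rank_ℚ(R)=1; free=3−1=2
SNF(R) diag = [5] → torsion [5]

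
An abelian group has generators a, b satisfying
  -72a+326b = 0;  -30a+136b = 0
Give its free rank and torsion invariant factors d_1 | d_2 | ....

rank_ℚ(R)=2; free=2−2=0
SNF(R) diag = [2, 6] → torsion [2, 6]

Answer: M ≅ ℤ/2 ⊕ ℤ/6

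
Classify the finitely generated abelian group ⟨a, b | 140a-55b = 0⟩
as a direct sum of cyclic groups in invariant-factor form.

rank_ℚ(R)=1; free=2−1=1
SNF(R) diag = [5] → torsion [5]

Answer: M ≅ ℤ^1 ⊕ ℤ/5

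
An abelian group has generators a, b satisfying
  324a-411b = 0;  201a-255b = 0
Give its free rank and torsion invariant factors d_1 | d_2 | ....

rank_ℚ(R)=2; free=2−2=0
SNF(R) diag = [3, 3] → torsion [3, 3]

Answer: M ≅ ℤ/3 ⊕ ℤ/3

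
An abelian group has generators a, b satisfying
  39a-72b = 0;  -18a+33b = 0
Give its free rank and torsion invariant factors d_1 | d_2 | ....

Answer: M ≅ ℤ/3 ⊕ ℤ/3

Derivation:
rank_ℚ(R)=2; free=2−2=0
SNF(R) diag = [3, 3] → torsion [3, 3]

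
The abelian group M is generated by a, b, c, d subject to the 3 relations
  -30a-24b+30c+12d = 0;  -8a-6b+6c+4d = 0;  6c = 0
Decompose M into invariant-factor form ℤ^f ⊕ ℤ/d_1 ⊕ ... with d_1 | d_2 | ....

rank_ℚ(R)=3; free=4−3=1
SNF(R) diag = [2, 6, 6] → torsion [2, 6, 6]

Answer: M ≅ ℤ^1 ⊕ ℤ/2 ⊕ ℤ/6 ⊕ ℤ/6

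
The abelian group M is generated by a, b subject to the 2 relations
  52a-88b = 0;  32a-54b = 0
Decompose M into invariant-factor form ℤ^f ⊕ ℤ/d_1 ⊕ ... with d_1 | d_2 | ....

rank_ℚ(R)=2; free=2−2=0
SNF(R) diag = [2, 4] → torsion [2, 4]

Answer: M ≅ ℤ/2 ⊕ ℤ/4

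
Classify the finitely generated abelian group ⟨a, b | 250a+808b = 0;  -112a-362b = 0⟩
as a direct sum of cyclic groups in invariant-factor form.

rank_ℚ(R)=2; free=2−2=0
SNF(R) diag = [2, 2] → torsion [2, 2]

Answer: M ≅ ℤ/2 ⊕ ℤ/2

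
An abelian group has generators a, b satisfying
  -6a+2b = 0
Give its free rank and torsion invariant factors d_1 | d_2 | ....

rank_ℚ(R)=1; free=2−1=1
SNF(R) diag = [2] → torsion [2]

Answer: M ≅ ℤ^1 ⊕ ℤ/2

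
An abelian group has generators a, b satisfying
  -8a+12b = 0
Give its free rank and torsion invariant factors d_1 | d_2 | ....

Answer: M ≅ ℤ^1 ⊕ ℤ/4

Derivation:
rank_ℚ(R)=1; free=2−1=1
SNF(R) diag = [4] → torsion [4]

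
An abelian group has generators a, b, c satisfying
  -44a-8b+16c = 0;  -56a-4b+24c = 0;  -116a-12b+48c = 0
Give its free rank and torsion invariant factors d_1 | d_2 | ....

Answer: M ≅ ℤ/4 ⊕ ℤ/4 ⊕ ℤ/8

Derivation:
rank_ℚ(R)=3; free=3−3=0
SNF(R) diag = [4, 4, 8] → torsion [4, 4, 8]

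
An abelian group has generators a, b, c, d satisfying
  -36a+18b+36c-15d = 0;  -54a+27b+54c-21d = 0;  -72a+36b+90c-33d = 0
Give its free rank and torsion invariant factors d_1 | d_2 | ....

rank_ℚ(R)=3; free=4−3=1
SNF(R) diag = [3, 9, 18] → torsion [3, 9, 18]

Answer: M ≅ ℤ^1 ⊕ ℤ/3 ⊕ ℤ/9 ⊕ ℤ/18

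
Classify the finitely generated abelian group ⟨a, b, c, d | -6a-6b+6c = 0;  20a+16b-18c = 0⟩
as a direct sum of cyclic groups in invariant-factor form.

Answer: M ≅ ℤ^2 ⊕ ℤ/2 ⊕ ℤ/6

Derivation:
rank_ℚ(R)=2; free=4−2=2
SNF(R) diag = [2, 6] → torsion [2, 6]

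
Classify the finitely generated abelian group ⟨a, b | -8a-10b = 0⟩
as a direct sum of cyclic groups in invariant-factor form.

Answer: M ≅ ℤ^1 ⊕ ℤ/2

Derivation:
rank_ℚ(R)=1; free=2−1=1
SNF(R) diag = [2] → torsion [2]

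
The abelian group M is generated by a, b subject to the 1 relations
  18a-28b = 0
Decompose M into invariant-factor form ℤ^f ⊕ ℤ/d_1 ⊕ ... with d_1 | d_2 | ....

rank_ℚ(R)=1; free=2−1=1
SNF(R) diag = [2] → torsion [2]

Answer: M ≅ ℤ^1 ⊕ ℤ/2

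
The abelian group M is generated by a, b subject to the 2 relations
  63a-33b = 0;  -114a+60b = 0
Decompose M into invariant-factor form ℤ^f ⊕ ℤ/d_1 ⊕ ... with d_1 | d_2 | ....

Answer: M ≅ ℤ/3 ⊕ ℤ/6

Derivation:
rank_ℚ(R)=2; free=2−2=0
SNF(R) diag = [3, 6] → torsion [3, 6]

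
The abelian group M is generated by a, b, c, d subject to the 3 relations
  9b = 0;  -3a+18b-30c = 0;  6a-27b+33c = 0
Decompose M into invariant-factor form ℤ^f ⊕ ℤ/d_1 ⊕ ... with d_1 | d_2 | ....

rank_ℚ(R)=3; free=4−3=1
SNF(R) diag = [3, 9, 27] → torsion [3, 9, 27]

Answer: M ≅ ℤ^1 ⊕ ℤ/3 ⊕ ℤ/9 ⊕ ℤ/27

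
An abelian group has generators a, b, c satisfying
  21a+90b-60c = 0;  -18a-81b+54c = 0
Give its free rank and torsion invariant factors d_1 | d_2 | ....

Answer: M ≅ ℤ^1 ⊕ ℤ/3 ⊕ ℤ/9

Derivation:
rank_ℚ(R)=2; free=3−2=1
SNF(R) diag = [3, 9] → torsion [3, 9]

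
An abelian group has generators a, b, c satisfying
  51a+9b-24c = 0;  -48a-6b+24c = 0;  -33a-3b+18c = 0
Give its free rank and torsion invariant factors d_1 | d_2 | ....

rank_ℚ(R)=3; free=3−3=0
SNF(R) diag = [3, 6, 6] → torsion [3, 6, 6]

Answer: M ≅ ℤ/3 ⊕ ℤ/6 ⊕ ℤ/6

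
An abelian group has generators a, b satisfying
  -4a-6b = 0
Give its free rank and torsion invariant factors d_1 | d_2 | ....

Answer: M ≅ ℤ^1 ⊕ ℤ/2

Derivation:
rank_ℚ(R)=1; free=2−1=1
SNF(R) diag = [2] → torsion [2]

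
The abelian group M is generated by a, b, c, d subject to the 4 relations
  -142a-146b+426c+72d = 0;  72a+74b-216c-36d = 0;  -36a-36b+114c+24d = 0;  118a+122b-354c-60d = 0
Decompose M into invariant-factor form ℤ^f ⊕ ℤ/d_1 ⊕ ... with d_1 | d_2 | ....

rank_ℚ(R)=4; free=4−4=0
SNF(R) diag = [2, 2, 6, 12] → torsion [2, 2, 6, 12]

Answer: M ≅ ℤ/2 ⊕ ℤ/2 ⊕ ℤ/6 ⊕ ℤ/12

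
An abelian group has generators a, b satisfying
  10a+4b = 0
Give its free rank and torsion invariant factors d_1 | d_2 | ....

rank_ℚ(R)=1; free=2−1=1
SNF(R) diag = [2] → torsion [2]

Answer: M ≅ ℤ^1 ⊕ ℤ/2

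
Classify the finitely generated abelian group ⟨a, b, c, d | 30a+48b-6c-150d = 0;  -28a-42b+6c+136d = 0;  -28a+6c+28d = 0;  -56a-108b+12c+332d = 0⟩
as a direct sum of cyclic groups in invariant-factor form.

rank_ℚ(R)=4; free=4−4=0
SNF(R) diag = [2, 6, 6, 12] → torsion [2, 6, 6, 12]

Answer: M ≅ ℤ/2 ⊕ ℤ/6 ⊕ ℤ/6 ⊕ ℤ/12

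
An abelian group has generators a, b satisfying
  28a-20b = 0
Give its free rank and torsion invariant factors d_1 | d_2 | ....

Answer: M ≅ ℤ^1 ⊕ ℤ/4

Derivation:
rank_ℚ(R)=1; free=2−1=1
SNF(R) diag = [4] → torsion [4]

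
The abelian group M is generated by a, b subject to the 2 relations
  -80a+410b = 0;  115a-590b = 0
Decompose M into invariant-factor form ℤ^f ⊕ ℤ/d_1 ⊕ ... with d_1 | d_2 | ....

rank_ℚ(R)=2; free=2−2=0
SNF(R) diag = [5, 10] → torsion [5, 10]

Answer: M ≅ ℤ/5 ⊕ ℤ/10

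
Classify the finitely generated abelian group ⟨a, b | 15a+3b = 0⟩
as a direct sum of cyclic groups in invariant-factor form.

rank_ℚ(R)=1; free=2−1=1
SNF(R) diag = [3] → torsion [3]

Answer: M ≅ ℤ^1 ⊕ ℤ/3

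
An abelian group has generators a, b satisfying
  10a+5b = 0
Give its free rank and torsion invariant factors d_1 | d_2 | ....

rank_ℚ(R)=1; free=2−1=1
SNF(R) diag = [5] → torsion [5]

Answer: M ≅ ℤ^1 ⊕ ℤ/5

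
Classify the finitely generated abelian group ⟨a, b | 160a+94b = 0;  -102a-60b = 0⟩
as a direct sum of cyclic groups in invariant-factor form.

Answer: M ≅ ℤ/2 ⊕ ℤ/6

Derivation:
rank_ℚ(R)=2; free=2−2=0
SNF(R) diag = [2, 6] → torsion [2, 6]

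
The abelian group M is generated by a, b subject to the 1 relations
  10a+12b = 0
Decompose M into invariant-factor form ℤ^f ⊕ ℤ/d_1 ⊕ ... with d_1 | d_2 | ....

Answer: M ≅ ℤ^1 ⊕ ℤ/2

Derivation:
rank_ℚ(R)=1; free=2−1=1
SNF(R) diag = [2] → torsion [2]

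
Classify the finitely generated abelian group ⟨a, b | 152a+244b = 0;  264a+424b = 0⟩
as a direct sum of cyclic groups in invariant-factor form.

rank_ℚ(R)=2; free=2−2=0
SNF(R) diag = [4, 8] → torsion [4, 8]

Answer: M ≅ ℤ/4 ⊕ ℤ/8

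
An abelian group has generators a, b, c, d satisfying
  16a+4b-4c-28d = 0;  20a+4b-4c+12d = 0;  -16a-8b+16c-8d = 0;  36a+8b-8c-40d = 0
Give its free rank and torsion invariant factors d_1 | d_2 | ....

rank_ℚ(R)=4; free=4−4=0
SNF(R) diag = [4, 4, 8, 24] → torsion [4, 4, 8, 24]

Answer: M ≅ ℤ/4 ⊕ ℤ/4 ⊕ ℤ/8 ⊕ ℤ/24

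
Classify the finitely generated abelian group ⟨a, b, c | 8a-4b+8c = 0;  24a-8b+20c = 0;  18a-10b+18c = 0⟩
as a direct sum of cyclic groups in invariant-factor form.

Answer: M ≅ ℤ/2 ⊕ ℤ/4 ⊕ ℤ/4

Derivation:
rank_ℚ(R)=3; free=3−3=0
SNF(R) diag = [2, 4, 4] → torsion [2, 4, 4]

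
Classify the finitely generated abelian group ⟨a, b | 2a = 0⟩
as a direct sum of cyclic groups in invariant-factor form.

rank_ℚ(R)=1; free=2−1=1
SNF(R) diag = [2] → torsion [2]

Answer: M ≅ ℤ^1 ⊕ ℤ/2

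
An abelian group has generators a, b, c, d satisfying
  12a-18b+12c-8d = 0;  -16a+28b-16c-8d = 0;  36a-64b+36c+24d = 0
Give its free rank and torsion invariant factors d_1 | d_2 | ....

Answer: M ≅ ℤ^1 ⊕ ℤ/2 ⊕ ℤ/4 ⊕ ℤ/8

Derivation:
rank_ℚ(R)=3; free=4−3=1
SNF(R) diag = [2, 4, 8] → torsion [2, 4, 8]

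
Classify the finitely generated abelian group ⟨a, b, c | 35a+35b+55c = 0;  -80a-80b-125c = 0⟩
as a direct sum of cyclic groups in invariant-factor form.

Answer: M ≅ ℤ^1 ⊕ ℤ/5 ⊕ ℤ/5

Derivation:
rank_ℚ(R)=2; free=3−2=1
SNF(R) diag = [5, 5] → torsion [5, 5]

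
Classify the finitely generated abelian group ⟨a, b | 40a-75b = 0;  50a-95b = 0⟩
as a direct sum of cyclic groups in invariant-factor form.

rank_ℚ(R)=2; free=2−2=0
SNF(R) diag = [5, 10] → torsion [5, 10]

Answer: M ≅ ℤ/5 ⊕ ℤ/10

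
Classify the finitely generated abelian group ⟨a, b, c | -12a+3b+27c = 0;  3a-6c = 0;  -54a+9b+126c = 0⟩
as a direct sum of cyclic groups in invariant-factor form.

Answer: M ≅ ℤ/3 ⊕ ℤ/3 ⊕ ℤ/9

Derivation:
rank_ℚ(R)=3; free=3−3=0
SNF(R) diag = [3, 3, 9] → torsion [3, 3, 9]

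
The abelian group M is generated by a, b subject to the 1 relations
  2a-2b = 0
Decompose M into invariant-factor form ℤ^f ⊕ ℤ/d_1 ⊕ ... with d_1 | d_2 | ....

rank_ℚ(R)=1; free=2−1=1
SNF(R) diag = [2] → torsion [2]

Answer: M ≅ ℤ^1 ⊕ ℤ/2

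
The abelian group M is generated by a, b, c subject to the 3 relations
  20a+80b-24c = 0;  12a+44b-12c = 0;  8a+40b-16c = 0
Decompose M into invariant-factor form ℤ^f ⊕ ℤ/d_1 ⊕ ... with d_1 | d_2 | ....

rank_ℚ(R)=3; free=3−3=0
SNF(R) diag = [4, 4, 8] → torsion [4, 4, 8]

Answer: M ≅ ℤ/4 ⊕ ℤ/4 ⊕ ℤ/8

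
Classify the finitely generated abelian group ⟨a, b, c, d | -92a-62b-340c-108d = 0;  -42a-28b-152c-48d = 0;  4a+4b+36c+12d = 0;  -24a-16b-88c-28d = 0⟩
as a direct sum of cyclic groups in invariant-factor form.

Answer: M ≅ ℤ/2 ⊕ ℤ/2 ⊕ ℤ/4 ⊕ ℤ/4

Derivation:
rank_ℚ(R)=4; free=4−4=0
SNF(R) diag = [2, 2, 4, 4] → torsion [2, 2, 4, 4]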